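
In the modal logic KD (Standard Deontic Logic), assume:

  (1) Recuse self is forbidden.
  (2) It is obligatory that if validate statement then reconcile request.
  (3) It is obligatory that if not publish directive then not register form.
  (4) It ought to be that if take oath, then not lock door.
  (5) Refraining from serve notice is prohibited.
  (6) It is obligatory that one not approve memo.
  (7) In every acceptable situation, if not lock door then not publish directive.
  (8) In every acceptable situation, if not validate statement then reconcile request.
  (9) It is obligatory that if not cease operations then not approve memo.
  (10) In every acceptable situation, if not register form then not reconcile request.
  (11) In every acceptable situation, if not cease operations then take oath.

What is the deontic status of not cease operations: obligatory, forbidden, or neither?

Forbidden

By case analysis on validate_statement: premise 2 gives O(validate_statement → reconcile_request) and premise 8 gives O(¬validate_statement → reconcile_request), so O(reconcile_request) either way.
Premise 10 is O(¬register_form → ¬reconcile_request); contrapositively O(reconcile_request → register_form). Since O(reconcile_request) holds, K gives O(register_form).
The contrapositive of premise 3 (O(¬publish_directive → ¬register_form)) is O(register_form → publish_directive), and O(register_form) is already established, so O(publish_directive).
Premise 7, O(¬lock_door → ¬publish_directive), contraposes to O(publish_directive → lock_door); with O(publish_directive) we get O(lock_door).
Premise 4 is O(take_oath → ¬lock_door); contrapositively O(lock_door → ¬take_oath). Since O(lock_door) holds, K gives O(¬take_oath).
Premise 11 is O(¬cease_operations → take_oath); contrapositively O(¬take_oath → cease_operations). Since O(¬take_oath) holds, K gives O(cease_operations).
Premises 1, 5, 6, 9 do not contribute to this derivation.
Thus O(cease_operations), which is F(¬cease_operations): ¬cease_operations is forbidden.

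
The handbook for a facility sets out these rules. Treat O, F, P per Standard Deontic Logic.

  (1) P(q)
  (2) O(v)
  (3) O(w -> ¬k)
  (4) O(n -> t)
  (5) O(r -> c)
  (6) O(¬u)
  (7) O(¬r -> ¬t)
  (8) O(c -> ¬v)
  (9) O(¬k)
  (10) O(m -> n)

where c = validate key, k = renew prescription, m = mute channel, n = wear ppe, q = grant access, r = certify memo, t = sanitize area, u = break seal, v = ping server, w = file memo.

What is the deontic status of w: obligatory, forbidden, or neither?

Premise 3 is O(w -> ¬k); even if O(¬k) held, inferring O(w) would be affirming the consequent — invalid.
No premise or chain of K-axiom applications forces O(w), and none forces O(¬w). So w is neither obligatory nor forbidden under these norms.

Neither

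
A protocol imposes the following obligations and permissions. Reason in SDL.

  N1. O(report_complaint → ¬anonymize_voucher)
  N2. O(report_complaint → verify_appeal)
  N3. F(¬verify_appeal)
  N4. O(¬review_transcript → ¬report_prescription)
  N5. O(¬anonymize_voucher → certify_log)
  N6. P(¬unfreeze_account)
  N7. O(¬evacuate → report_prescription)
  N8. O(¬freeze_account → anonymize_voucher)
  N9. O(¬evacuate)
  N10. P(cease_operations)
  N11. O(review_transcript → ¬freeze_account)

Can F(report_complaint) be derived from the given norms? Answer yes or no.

Yes

From premise 9 we have O(¬evacuate).
Premise 7 is O(¬evacuate → report_prescription); since O(¬evacuate), deontic closure gives O(report_prescription).
The contrapositive of premise 4 (O(¬review_transcript → ¬report_prescription)) is O(report_prescription → review_transcript), and O(report_prescription) is already established, so O(review_transcript).
Applying K to premise 11 (O(review_transcript → ¬freeze_account)) and O(review_transcript) yields O(¬freeze_account).
With premise 8, O(¬freeze_account → anonymize_voucher), the K-axiom yields O(anonymize_voucher).
Premise 1, O(report_complaint → ¬anonymize_voucher), contraposes to O(anonymize_voucher → ¬report_complaint); with O(anonymize_voucher) we get O(¬report_complaint).
Premises 2, 3, 5, 6, 10 do not contribute to this derivation.
So O(¬report_complaint) holds, i.e. F(report_complaint). The claim follows.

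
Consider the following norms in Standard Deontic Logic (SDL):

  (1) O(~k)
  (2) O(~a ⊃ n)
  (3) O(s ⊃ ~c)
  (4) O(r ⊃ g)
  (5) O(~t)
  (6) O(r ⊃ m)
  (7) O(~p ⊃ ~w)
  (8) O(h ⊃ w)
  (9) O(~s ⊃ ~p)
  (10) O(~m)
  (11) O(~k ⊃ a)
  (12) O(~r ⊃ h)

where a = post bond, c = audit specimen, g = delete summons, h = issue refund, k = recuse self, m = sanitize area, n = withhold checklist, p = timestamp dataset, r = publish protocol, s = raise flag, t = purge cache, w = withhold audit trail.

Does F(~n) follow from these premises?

Premise 2 is O(~a ⊃ n), but O(~a) is not derivable from the premises, so it does not yield O(n).
No other premise forces O(n). An ideal world satisfying every premise can still have ~n true, so F(~n) is not derivable.

No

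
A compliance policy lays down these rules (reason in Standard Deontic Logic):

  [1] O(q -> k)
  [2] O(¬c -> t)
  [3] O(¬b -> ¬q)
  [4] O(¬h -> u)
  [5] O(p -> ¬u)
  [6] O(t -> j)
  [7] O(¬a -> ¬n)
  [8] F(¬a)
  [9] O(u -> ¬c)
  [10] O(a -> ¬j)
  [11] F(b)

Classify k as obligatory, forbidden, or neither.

Premise 1 is O(q -> k), but O(q) is not derivable from the premises, so it does not yield O(k).
No premise or chain of K-axiom applications forces O(k), and none forces O(¬k). So k is neither obligatory nor forbidden under these norms.

Neither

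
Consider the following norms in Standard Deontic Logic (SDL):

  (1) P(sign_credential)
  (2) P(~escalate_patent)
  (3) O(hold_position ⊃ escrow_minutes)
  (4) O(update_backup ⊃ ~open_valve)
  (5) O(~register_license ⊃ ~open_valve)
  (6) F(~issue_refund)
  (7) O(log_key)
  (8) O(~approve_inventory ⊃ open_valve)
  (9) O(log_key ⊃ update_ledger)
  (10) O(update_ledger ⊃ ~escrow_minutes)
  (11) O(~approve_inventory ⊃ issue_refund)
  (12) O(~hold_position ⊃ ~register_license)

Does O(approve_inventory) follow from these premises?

Yes

Premise 7 gives O(log_key).
With premise 9, O(log_key ⊃ update_ledger), the K-axiom yields O(update_ledger).
Premise 10 is O(update_ledger ⊃ ~escrow_minutes); since O(update_ledger), deontic closure gives O(~escrow_minutes).
The contrapositive of premise 3 (O(hold_position ⊃ escrow_minutes)) is O(~escrow_minutes ⊃ ~hold_position), and O(~escrow_minutes) is already established, so O(~hold_position).
From O(~hold_position) and premise 12, O(~hold_position ⊃ ~register_license), we obtain O(~register_license).
Applying K to premise 5 (O(~register_license ⊃ ~open_valve)) and O(~register_license) yields O(~open_valve).
Premise 8, O(~approve_inventory ⊃ open_valve), contraposes to O(~open_valve ⊃ approve_inventory); with O(~open_valve) we get O(approve_inventory).
Premises 1, 2, 4, 6, 11 do not contribute to this derivation.
So O(approve_inventory) follows.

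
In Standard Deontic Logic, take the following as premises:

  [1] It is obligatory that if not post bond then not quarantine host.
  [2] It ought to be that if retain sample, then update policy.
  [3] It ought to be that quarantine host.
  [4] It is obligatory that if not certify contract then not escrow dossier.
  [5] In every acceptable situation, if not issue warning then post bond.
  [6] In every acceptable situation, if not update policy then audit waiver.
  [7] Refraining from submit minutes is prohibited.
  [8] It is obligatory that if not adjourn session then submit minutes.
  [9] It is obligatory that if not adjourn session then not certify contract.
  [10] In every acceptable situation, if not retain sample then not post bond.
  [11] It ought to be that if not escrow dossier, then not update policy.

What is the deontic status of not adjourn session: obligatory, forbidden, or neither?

Forbidden

Premise 3 gives O(quarantine_host).
The contrapositive of premise 1 (O(¬post_bond → ¬quarantine_host)) is O(quarantine_host → post_bond), and O(quarantine_host) is already established, so O(post_bond).
Premise 10, O(¬retain_sample → ¬post_bond), contraposes to O(post_bond → retain_sample); with O(post_bond) we get O(retain_sample).
With premise 2, O(retain_sample → update_policy), the K-axiom yields O(update_policy).
Premise 11, O(¬escrow_dossier → ¬update_policy), contraposes to O(update_policy → escrow_dossier); with O(update_policy) we get O(escrow_dossier).
The contrapositive of premise 4 (O(¬certify_contract → ¬escrow_dossier)) is O(escrow_dossier → certify_contract), and O(escrow_dossier) is already established, so O(certify_contract).
The contrapositive of premise 9 (O(¬adjourn_session → ¬certify_contract)) is O(certify_contract → adjourn_session), and O(certify_contract) is already established, so O(adjourn_session).
Premises 5, 6, 7, 8 do not contribute to this derivation.
Thus O(adjourn_session), which is F(¬adjourn_session): ¬adjourn_session is forbidden.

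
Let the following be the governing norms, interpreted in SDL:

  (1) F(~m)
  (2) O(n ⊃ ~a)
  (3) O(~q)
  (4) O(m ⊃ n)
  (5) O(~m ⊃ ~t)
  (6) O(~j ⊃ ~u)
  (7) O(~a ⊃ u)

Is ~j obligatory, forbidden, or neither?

Forbidden

Premise 1, F(~m), is equivalent to O(m).
Applying K to premise 4 (O(m ⊃ n)) and O(m) yields O(n).
From O(n) and premise 2, O(n ⊃ ~a), we obtain O(~a).
With premise 7, O(~a ⊃ u), the K-axiom yields O(u).
The contrapositive of premise 6 (O(~j ⊃ ~u)) is O(u ⊃ j), and O(u) is already established, so O(j).
Premises 3, 5 do not contribute to this derivation.
Thus O(j), which is F(~j): ~j is forbidden.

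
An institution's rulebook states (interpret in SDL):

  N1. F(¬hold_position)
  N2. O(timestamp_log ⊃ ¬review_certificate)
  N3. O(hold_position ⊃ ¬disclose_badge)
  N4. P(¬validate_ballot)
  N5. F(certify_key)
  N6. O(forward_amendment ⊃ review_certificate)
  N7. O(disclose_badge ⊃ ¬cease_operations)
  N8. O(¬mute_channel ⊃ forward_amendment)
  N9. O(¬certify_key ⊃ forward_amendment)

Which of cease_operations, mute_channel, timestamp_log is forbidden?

timestamp_log

Premise 5, F(certify_key), is equivalent to O(¬certify_key).
From O(¬certify_key) and premise 9, O(¬certify_key ⊃ forward_amendment), we obtain O(forward_amendment).
Applying K to premise 6 (O(forward_amendment ⊃ review_certificate)) and O(forward_amendment) yields O(review_certificate).
Premise 2 is O(timestamp_log ⊃ ¬review_certificate); contrapositively O(review_certificate ⊃ ¬timestamp_log). Since O(review_certificate) holds, K gives O(¬timestamp_log).
So O(¬timestamp_log) holds, i.e. timestamp_log is forbidden. None of the other listed options is forbidden under the premises.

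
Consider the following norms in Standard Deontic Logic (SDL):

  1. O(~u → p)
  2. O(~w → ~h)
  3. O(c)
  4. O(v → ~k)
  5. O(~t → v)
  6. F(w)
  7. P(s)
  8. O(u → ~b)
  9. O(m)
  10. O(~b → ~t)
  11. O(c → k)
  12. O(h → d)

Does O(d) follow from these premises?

Premise 12 is O(h → d), but O(h) is not derivable from the premises, so it does not yield O(d).
No other premise forces O(d). An ideal world satisfying every premise can still have d false, so O(d) is not derivable.

No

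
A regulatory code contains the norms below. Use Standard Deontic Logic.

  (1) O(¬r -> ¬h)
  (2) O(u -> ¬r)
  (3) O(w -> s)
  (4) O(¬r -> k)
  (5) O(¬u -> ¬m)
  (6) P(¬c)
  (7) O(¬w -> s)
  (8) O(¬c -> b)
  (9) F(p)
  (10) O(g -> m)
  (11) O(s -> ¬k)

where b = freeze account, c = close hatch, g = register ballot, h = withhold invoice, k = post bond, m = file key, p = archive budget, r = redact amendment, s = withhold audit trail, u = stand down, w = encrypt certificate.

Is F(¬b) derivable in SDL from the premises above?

No

Premise 8 is O(¬c -> b), but O(¬c) is not derivable from the premises (the permission P(¬c) asserts only ¬O(c), not O(¬c)), so it does not yield O(b).
No other premise forces O(b). An ideal world satisfying every premise can still have ¬b true, so F(¬b) is not derivable.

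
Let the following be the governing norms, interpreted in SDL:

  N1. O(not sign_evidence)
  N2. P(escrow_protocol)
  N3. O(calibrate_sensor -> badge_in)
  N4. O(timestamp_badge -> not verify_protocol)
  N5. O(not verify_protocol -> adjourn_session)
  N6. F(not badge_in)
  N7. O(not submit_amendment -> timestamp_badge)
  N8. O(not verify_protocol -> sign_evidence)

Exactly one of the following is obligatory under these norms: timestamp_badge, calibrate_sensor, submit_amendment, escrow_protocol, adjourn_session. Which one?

Premise 1 gives O(not sign_evidence).
Premise 8, O(not verify_protocol -> sign_evidence), contraposes to O(not sign_evidence -> verify_protocol); with O(not sign_evidence) we get O(verify_protocol).
The contrapositive of premise 4 (O(timestamp_badge -> not verify_protocol)) is O(verify_protocol -> not timestamp_badge), and O(verify_protocol) is already established, so O(not timestamp_badge).
The contrapositive of premise 7 (O(not submit_amendment -> timestamp_badge)) is O(not timestamp_badge -> submit_amendment), and O(not timestamp_badge) is already established, so O(submit_amendment).
So O(submit_amendment) holds — submit_amendment is obligatory. None of the other listed options is made obligatory by any chain of premises.

submit_amendment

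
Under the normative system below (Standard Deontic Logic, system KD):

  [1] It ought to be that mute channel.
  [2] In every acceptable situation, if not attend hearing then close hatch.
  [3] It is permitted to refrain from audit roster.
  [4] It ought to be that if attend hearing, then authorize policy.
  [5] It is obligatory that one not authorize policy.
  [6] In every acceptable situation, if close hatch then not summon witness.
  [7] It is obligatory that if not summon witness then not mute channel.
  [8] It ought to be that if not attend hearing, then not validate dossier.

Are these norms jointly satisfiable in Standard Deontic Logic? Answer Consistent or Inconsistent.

Inconsistent

From premise 1 we have O(mute_channel).
Premise 7, O(¬summon_witness → ¬mute_channel), contraposes to O(mute_channel → summon_witness); with O(mute_channel) we get O(summon_witness).
Premise 6 is O(close_hatch → ¬summon_witness); contrapositively O(summon_witness → ¬close_hatch). Since O(summon_witness) holds, K gives O(¬close_hatch).
Premise 2, O(¬attend_hearing → close_hatch), contraposes to O(¬close_hatch → attend_hearing); with O(¬close_hatch) we get O(attend_hearing).
Applying K to premise 4 (O(attend_hearing → authorize_policy)) and O(attend_hearing) yields O(authorize_policy).
Yet premise 5 states O(¬authorize_policy).
We now have both O(authorize_policy) and O(¬authorize_policy) — authorize_policy is simultaneously obligatory and forbidden, violating the D-axiom.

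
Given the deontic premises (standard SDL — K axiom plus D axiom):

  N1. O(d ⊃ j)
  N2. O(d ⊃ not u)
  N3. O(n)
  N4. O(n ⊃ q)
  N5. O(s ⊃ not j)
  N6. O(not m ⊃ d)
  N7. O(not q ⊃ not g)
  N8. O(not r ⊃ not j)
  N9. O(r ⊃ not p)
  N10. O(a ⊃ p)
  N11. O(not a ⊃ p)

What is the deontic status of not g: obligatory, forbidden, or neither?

Premise 7 is O(not q ⊃ not g), but O(not q) is not derivable from the premises, so it does not yield O(not g).
No premise or chain of K-axiom applications forces O(not g), and none forces O(g). So not g is neither obligatory nor forbidden under these norms.

Neither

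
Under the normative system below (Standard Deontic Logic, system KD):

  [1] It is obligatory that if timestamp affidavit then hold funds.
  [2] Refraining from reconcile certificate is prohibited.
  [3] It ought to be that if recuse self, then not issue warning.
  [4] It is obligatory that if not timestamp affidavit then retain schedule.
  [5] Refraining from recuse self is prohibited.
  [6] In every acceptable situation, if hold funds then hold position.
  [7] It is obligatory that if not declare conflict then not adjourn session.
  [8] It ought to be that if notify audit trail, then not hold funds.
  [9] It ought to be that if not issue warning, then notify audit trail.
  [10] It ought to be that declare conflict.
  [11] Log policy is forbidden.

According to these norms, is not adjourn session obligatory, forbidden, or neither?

Premise 7 is O(¬declare_conflict → ¬adjourn_session), but O(¬declare_conflict) is not derivable from the premises, so it does not yield O(¬adjourn_session).
No premise or chain of K-axiom applications forces O(¬adjourn_session), and none forces O(adjourn_session). So ¬adjourn_session is neither obligatory nor forbidden under these norms.

Neither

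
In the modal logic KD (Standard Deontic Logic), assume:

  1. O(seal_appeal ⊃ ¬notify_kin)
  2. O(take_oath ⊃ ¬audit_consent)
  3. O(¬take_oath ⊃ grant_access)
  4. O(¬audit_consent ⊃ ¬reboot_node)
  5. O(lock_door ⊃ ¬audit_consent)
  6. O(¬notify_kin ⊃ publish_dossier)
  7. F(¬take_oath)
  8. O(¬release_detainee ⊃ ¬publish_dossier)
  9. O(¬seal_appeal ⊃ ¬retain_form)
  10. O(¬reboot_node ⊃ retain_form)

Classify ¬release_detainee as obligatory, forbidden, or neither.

Premise 7, F(¬take_oath), is equivalent to O(take_oath).
With premise 2, O(take_oath ⊃ ¬audit_consent), the K-axiom yields O(¬audit_consent).
With premise 4, O(¬audit_consent ⊃ ¬reboot_node), the K-axiom yields O(¬reboot_node).
From O(¬reboot_node) and premise 10, O(¬reboot_node ⊃ retain_form), we obtain O(retain_form).
Premise 9 is O(¬seal_appeal ⊃ ¬retain_form); contrapositively O(retain_form ⊃ seal_appeal). Since O(retain_form) holds, K gives O(seal_appeal).
From O(seal_appeal) and premise 1, O(seal_appeal ⊃ ¬notify_kin), we obtain O(¬notify_kin).
With premise 6, O(¬notify_kin ⊃ publish_dossier), the K-axiom yields O(publish_dossier).
Premise 8 is O(¬release_detainee ⊃ ¬publish_dossier); contrapositively O(publish_dossier ⊃ release_detainee). Since O(publish_dossier) holds, K gives O(release_detainee).
Premises 3, 5 do not contribute to this derivation.
Thus O(release_detainee), which is F(¬release_detainee): ¬release_detainee is forbidden.

Forbidden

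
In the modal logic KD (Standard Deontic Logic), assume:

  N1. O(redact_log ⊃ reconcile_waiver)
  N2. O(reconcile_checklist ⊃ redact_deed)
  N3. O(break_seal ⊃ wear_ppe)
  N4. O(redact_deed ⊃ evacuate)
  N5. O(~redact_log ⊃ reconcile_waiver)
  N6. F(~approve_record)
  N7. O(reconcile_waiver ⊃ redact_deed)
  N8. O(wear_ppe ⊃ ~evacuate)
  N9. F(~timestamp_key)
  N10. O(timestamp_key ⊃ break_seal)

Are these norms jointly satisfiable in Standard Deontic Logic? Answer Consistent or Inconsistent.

Premises 1 and 5 are O(redact_log ⊃ reconcile_waiver) and O(~redact_log ⊃ reconcile_waiver); every ideal world satisfies redact_log or ~redact_log, so in either case reconcile_waiver holds — hence O(reconcile_waiver).
With premise 7, O(reconcile_waiver ⊃ redact_deed), the K-axiom yields O(redact_deed).
Applying K to premise 4 (O(redact_deed ⊃ evacuate)) and O(redact_deed) yields O(evacuate).
Premise 8 is O(wear_ppe ⊃ ~evacuate); contrapositively O(evacuate ⊃ ~wear_ppe). Since O(evacuate) holds, K gives O(~wear_ppe).
The contrapositive of premise 3 (O(break_seal ⊃ wear_ppe)) is O(~wear_ppe ⊃ ~break_seal), and O(~wear_ppe) is already established, so O(~break_seal).
Premise 10 is O(timestamp_key ⊃ break_seal); contrapositively O(~break_seal ⊃ ~timestamp_key). Since O(~break_seal) holds, K gives O(~timestamp_key).
Yet premise 9 is F(~timestamp_key), i.e. O(timestamp_key).
We now have both O(~timestamp_key) and O(timestamp_key) — timestamp_key is simultaneously obligatory and forbidden, violating the D-axiom.

Inconsistent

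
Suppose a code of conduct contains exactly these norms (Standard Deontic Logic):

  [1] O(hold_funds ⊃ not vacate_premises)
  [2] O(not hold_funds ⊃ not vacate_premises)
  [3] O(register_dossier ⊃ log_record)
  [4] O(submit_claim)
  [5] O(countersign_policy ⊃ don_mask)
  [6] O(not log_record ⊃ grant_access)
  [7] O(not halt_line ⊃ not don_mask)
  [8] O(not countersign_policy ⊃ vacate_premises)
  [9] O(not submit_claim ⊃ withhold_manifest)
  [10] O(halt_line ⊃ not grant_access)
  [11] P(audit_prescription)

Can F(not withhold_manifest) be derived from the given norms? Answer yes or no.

No

Premise 9 is O(not submit_claim ⊃ withhold_manifest), but O(not submit_claim) is not derivable from the premises, so it does not yield O(withhold_manifest).
No other premise forces O(withhold_manifest). An ideal world satisfying every premise can still have not withhold_manifest true, so F(not withhold_manifest) is not derivable.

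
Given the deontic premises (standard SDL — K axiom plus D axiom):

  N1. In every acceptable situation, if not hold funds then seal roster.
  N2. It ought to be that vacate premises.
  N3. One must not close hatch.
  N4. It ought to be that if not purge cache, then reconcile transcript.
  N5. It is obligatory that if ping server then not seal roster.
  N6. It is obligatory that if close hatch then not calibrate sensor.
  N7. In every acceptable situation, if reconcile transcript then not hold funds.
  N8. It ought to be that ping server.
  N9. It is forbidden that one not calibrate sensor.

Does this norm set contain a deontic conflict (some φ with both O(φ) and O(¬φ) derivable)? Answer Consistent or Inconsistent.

Premise 6 is O(close_hatch → ¬calibrate_sensor), but O(close_hatch) is not derivable from the premises, so it does not yield O(¬calibrate_sensor).
So O(¬calibrate_sensor) is not derivable, and the apparent clash with O(calibrate_sensor) does not arise.
A world satisfying every obligation exists (e.g. calibrate_sensor=true, close_hatch=false, hold_funds=true, ping_server=true, purge_cache=true, reconcile_transcript=false, seal_roster=false, vacate_premises=true); no atom is both obligatory and forbidden, so the set is consistent.

Consistent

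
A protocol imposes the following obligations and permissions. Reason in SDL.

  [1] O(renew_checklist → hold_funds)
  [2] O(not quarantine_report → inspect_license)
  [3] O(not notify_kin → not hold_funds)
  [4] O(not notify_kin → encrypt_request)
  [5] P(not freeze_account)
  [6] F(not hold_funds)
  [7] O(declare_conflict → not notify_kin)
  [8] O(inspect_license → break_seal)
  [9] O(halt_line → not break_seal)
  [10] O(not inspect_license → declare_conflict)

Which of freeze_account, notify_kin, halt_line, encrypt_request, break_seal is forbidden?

halt_line

F(not hold_funds) at premise 6 means O(hold_funds).
The contrapositive of premise 3 (O(not notify_kin → not hold_funds)) is O(hold_funds → notify_kin), and O(hold_funds) is already established, so O(notify_kin).
The contrapositive of premise 7 (O(declare_conflict → not notify_kin)) is O(notify_kin → not declare_conflict), and O(notify_kin) is already established, so O(not declare_conflict).
Premise 10 is O(not inspect_license → declare_conflict); contrapositively O(not declare_conflict → inspect_license). Since O(not declare_conflict) holds, K gives O(inspect_license).
With premise 8, O(inspect_license → break_seal), the K-axiom yields O(break_seal).
The contrapositive of premise 9 (O(halt_line → not break_seal)) is O(break_seal → not halt_line), and O(break_seal) is already established, so O(not halt_line).
So O(not halt_line) holds, i.e. halt_line is forbidden. None of the other listed options is forbidden under the premises.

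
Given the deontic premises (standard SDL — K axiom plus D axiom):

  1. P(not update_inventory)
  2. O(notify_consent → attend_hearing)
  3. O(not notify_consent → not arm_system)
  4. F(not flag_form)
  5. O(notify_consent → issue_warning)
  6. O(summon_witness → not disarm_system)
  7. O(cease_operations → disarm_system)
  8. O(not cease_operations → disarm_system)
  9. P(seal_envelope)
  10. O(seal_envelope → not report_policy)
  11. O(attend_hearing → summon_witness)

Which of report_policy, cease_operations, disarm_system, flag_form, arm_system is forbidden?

arm_system

Premises 8 and 7 are O(not cease_operations → disarm_system) and O(cease_operations → disarm_system); every ideal world satisfies not cease_operations or cease_operations, so in either case disarm_system holds — hence O(disarm_system).
Premise 6 is O(summon_witness → not disarm_system); contrapositively O(disarm_system → not summon_witness). Since O(disarm_system) holds, K gives O(not summon_witness).
The contrapositive of premise 11 (O(attend_hearing → summon_witness)) is O(not summon_witness → not attend_hearing), and O(not summon_witness) is already established, so O(not attend_hearing).
Premise 2 is O(notify_consent → attend_hearing); contrapositively O(not attend_hearing → not notify_consent). Since O(not attend_hearing) holds, K gives O(not notify_consent).
Premise 3 is O(not notify_consent → not arm_system); since O(not notify_consent), deontic closure gives O(not arm_system).
So O(not arm_system) holds, i.e. arm_system is forbidden. None of the other listed options is forbidden under the premises.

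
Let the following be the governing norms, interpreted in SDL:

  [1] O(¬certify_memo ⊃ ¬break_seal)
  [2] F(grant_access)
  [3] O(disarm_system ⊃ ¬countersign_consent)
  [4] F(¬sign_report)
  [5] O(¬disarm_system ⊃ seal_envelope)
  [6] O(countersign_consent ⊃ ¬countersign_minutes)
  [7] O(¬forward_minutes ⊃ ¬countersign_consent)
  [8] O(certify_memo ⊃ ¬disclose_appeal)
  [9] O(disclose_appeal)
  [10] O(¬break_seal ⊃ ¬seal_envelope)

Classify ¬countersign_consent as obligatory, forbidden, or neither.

Premise 9 gives O(disclose_appeal).
The contrapositive of premise 8 (O(certify_memo ⊃ ¬disclose_appeal)) is O(disclose_appeal ⊃ ¬certify_memo), and O(disclose_appeal) is already established, so O(¬certify_memo).
From O(¬certify_memo) and premise 1, O(¬certify_memo ⊃ ¬break_seal), we obtain O(¬break_seal).
Premise 10 is O(¬break_seal ⊃ ¬seal_envelope); since O(¬break_seal), deontic closure gives O(¬seal_envelope).
Premise 5, O(¬disarm_system ⊃ seal_envelope), contraposes to O(¬seal_envelope ⊃ disarm_system); with O(¬seal_envelope) we get O(disarm_system).
Premise 3 is O(disarm_system ⊃ ¬countersign_consent); since O(disarm_system), deontic closure gives O(¬countersign_consent).
Premises 2, 4, 6, 7 do not contribute to this derivation.
Hence ¬countersign_consent is obligatory.

Obligatory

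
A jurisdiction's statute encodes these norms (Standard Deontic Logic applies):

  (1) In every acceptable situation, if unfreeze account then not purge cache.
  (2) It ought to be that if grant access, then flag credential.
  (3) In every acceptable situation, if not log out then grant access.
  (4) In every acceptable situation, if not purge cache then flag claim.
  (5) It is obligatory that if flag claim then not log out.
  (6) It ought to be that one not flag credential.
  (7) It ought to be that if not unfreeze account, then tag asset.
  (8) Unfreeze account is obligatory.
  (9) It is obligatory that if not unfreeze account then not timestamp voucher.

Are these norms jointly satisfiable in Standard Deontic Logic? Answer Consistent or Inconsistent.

Inconsistent

Premise 8 states O(unfreeze_account) outright.
With premise 1, O(unfreeze_account → ¬purge_cache), the K-axiom yields O(¬purge_cache).
Applying K to premise 4 (O(¬purge_cache → flag_claim)) and O(¬purge_cache) yields O(flag_claim).
With premise 5, O(flag_claim → ¬log_out), the K-axiom yields O(¬log_out).
From O(¬log_out) and premise 3, O(¬log_out → grant_access), we obtain O(grant_access).
From O(grant_access) and premise 2, O(grant_access → flag_credential), we obtain O(flag_credential).
Yet premise 6 states O(¬flag_credential).
We now have both O(flag_credential) and O(¬flag_credential) — flag_credential is simultaneously obligatory and forbidden, violating the D-axiom.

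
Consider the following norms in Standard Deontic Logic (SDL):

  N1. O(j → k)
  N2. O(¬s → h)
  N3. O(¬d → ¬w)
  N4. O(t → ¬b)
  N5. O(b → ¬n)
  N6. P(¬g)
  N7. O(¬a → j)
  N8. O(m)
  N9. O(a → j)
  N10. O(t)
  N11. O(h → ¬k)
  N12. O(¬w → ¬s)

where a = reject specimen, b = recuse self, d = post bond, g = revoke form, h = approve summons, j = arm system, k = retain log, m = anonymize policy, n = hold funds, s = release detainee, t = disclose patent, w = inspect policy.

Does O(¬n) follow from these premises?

Premise 5 is O(b → ¬n), but O(b) is not derivable from the premises, so it does not yield O(¬n).
No other premise forces O(¬n). An ideal world satisfying every premise can still have ¬n false, so O(¬n) is not derivable.

No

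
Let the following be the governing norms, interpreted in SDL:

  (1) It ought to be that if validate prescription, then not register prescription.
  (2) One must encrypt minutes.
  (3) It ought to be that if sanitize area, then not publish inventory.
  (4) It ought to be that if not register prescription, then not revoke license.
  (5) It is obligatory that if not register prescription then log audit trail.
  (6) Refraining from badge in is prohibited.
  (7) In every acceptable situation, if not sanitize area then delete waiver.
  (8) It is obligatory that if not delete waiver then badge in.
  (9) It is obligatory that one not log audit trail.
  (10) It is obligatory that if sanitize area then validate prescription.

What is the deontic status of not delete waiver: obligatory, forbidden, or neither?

From premise 9 we have O(¬log_audit_trail).
Premise 5 is O(¬register_prescription → log_audit_trail); contrapositively O(¬log_audit_trail → register_prescription). Since O(¬log_audit_trail) holds, K gives O(register_prescription).
The contrapositive of premise 1 (O(validate_prescription → ¬register_prescription)) is O(register_prescription → ¬validate_prescription), and O(register_prescription) is already established, so O(¬validate_prescription).
Premise 10 is O(sanitize_area → validate_prescription); contrapositively O(¬validate_prescription → ¬sanitize_area). Since O(¬validate_prescription) holds, K gives O(¬sanitize_area).
From O(¬sanitize_area) and premise 7, O(¬sanitize_area → delete_waiver), we obtain O(delete_waiver).
Premises 2, 3, 4, 6, 8 do not contribute to this derivation.
Thus O(delete_waiver), which is F(¬delete_waiver): ¬delete_waiver is forbidden.

Forbidden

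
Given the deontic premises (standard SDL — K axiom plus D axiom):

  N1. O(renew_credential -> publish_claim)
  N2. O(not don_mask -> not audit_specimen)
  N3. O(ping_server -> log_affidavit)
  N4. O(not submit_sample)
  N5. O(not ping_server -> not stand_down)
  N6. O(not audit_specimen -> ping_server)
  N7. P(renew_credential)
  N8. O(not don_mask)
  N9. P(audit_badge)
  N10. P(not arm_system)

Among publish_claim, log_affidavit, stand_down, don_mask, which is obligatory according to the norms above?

Premise 8 gives O(not don_mask).
With premise 2, O(not don_mask -> not audit_specimen), the K-axiom yields O(not audit_specimen).
From O(not audit_specimen) and premise 6, O(not audit_specimen -> ping_server), we obtain O(ping_server).
Applying K to premise 3 (O(ping_server -> log_affidavit)) and O(ping_server) yields O(log_affidavit).
So O(log_affidavit) holds — log_affidavit is obligatory. None of the other listed options is made obligatory by any chain of premises.

log_affidavit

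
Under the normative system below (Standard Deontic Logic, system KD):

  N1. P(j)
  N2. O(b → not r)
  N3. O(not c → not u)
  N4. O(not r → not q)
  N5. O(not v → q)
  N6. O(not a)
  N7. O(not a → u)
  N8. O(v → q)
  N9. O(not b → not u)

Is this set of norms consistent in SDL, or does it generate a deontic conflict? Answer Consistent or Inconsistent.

By case analysis on v: premise 8 gives O(v → q) and premise 5 gives O(not v → q), so O(q) either way.
Premise 4, O(not r → not q), contraposes to O(q → r); with O(q) we get O(r).
The contrapositive of premise 2 (O(b → not r)) is O(r → not b), and O(r) is already established, so O(not b).
Premise 9 is O(not b → not u); since O(not b), deontic closure gives O(not u).
Premise 7 is O(not a → u); contrapositively O(not u → a). Since O(not u) holds, K gives O(a).
However, premise 6 gives O(not a).
We now have both O(a) and O(not a) — a is simultaneously obligatory and forbidden, violating the D-axiom.

Inconsistent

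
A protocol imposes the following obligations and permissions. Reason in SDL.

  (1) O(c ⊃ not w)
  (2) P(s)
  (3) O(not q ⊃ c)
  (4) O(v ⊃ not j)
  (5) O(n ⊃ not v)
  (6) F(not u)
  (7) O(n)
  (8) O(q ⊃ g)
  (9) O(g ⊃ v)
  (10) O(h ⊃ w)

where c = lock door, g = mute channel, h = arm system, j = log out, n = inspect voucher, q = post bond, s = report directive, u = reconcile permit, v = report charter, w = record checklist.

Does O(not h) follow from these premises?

Yes

Premise 7 gives O(n).
Premise 5 is O(n ⊃ not v); since O(n), deontic closure gives O(not v).
Premise 9 is O(g ⊃ v); contrapositively O(not v ⊃ not g). Since O(not v) holds, K gives O(not g).
Premise 8 is O(q ⊃ g); contrapositively O(not g ⊃ not q). Since O(not g) holds, K gives O(not q).
Applying K to premise 3 (O(not q ⊃ c)) and O(not q) yields O(c).
With premise 1, O(c ⊃ not w), the K-axiom yields O(not w).
Premise 10 is O(h ⊃ w); contrapositively O(not w ⊃ not h). Since O(not w) holds, K gives O(not h).
Premises 2, 4, 6 do not contribute to this derivation.
So O(not h) follows.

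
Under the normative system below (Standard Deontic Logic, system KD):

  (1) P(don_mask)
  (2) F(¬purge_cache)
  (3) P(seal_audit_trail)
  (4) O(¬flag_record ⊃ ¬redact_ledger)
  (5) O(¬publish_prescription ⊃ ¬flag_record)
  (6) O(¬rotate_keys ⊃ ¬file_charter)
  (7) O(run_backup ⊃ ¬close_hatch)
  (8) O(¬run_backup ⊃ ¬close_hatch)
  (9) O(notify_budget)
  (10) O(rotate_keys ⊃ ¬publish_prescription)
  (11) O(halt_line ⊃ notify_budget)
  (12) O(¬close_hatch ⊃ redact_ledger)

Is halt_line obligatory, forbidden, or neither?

Premise 11 is O(halt_line ⊃ notify_budget); even if O(notify_budget) held, inferring O(halt_line) would be affirming the consequent — invalid.
No premise or chain of K-axiom applications forces O(halt_line), and none forces O(¬halt_line). So halt_line is neither obligatory nor forbidden under these norms.

Neither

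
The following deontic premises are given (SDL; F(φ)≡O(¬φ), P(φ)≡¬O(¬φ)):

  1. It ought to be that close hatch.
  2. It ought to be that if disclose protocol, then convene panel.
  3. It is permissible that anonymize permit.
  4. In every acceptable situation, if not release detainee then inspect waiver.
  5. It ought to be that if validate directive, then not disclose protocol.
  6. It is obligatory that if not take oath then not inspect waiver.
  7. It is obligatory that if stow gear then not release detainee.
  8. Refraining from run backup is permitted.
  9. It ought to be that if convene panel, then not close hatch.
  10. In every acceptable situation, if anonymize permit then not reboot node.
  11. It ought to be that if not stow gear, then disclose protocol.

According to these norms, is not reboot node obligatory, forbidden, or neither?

Neither

Premise 10 is O(anonymize_permit → ¬reboot_node), but O(anonymize_permit) is not derivable from the premises (the permission P(anonymize_permit) asserts only ¬O(¬anonymize_permit), not O(anonymize_permit)), so it does not yield O(¬reboot_node).
No premise or chain of K-axiom applications forces O(¬reboot_node), and none forces O(reboot_node). So ¬reboot_node is neither obligatory nor forbidden under these norms.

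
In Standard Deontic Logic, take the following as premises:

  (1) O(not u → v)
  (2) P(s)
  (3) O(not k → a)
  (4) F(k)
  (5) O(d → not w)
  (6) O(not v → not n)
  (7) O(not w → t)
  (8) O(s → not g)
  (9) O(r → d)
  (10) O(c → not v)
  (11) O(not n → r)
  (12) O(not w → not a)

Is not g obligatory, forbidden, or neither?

Premise 8 is O(s → not g), but O(s) is not derivable from the premises (the permission P(s) asserts only not O(not s), not O(s)), so it does not yield O(not g).
No premise or chain of K-axiom applications forces O(not g), and none forces O(g). So not g is neither obligatory nor forbidden under these norms.

Neither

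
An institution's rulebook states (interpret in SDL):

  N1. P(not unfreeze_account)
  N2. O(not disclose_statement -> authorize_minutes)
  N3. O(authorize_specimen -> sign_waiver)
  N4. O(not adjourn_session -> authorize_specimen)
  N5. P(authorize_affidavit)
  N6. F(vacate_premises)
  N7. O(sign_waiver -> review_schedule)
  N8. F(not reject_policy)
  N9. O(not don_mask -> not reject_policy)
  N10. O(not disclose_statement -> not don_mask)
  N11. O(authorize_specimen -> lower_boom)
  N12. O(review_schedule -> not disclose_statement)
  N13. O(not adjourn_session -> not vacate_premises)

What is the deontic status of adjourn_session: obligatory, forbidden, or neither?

Premise 8, F(not reject_policy), is equivalent to O(reject_policy).
The contrapositive of premise 9 (O(not don_mask -> not reject_policy)) is O(reject_policy -> don_mask), and O(reject_policy) is already established, so O(don_mask).
Premise 10 is O(not disclose_statement -> not don_mask); contrapositively O(don_mask -> disclose_statement). Since O(don_mask) holds, K gives O(disclose_statement).
The contrapositive of premise 12 (O(review_schedule -> not disclose_statement)) is O(disclose_statement -> not review_schedule), and O(disclose_statement) is already established, so O(not review_schedule).
Premise 7, O(sign_waiver -> review_schedule), contraposes to O(not review_schedule -> not sign_waiver); with O(not review_schedule) we get O(not sign_waiver).
Premise 3, O(authorize_specimen -> sign_waiver), contraposes to O(not sign_waiver -> not authorize_specimen); with O(not sign_waiver) we get O(not authorize_specimen).
Premise 4, O(not adjourn_session -> authorize_specimen), contraposes to O(not authorize_specimen -> adjourn_session); with O(not authorize_specimen) we get O(adjourn_session).
Premises 1, 2, 5, 6, 11, 13 do not contribute to this derivation.
Hence adjourn_session is obligatory.

Obligatory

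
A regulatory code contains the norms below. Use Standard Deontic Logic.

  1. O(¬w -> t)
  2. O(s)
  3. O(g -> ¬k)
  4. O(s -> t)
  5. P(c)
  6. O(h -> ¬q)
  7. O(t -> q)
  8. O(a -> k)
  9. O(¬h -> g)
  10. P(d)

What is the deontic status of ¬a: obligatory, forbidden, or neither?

Premise 2 states O(s) outright.
Applying K to premise 4 (O(s -> t)) and O(s) yields O(t).
Applying K to premise 7 (O(t -> q)) and O(t) yields O(q).
The contrapositive of premise 6 (O(h -> ¬q)) is O(q -> ¬h), and O(q) is already established, so O(¬h).
From O(¬h) and premise 9, O(¬h -> g), we obtain O(g).
Premise 3 is O(g -> ¬k); since O(g), deontic closure gives O(¬k).
The contrapositive of premise 8 (O(a -> k)) is O(¬k -> ¬a), and O(¬k) is already established, so O(¬a).
Premises 1, 5, 10 do not contribute to this derivation.
Hence ¬a is obligatory.

Obligatory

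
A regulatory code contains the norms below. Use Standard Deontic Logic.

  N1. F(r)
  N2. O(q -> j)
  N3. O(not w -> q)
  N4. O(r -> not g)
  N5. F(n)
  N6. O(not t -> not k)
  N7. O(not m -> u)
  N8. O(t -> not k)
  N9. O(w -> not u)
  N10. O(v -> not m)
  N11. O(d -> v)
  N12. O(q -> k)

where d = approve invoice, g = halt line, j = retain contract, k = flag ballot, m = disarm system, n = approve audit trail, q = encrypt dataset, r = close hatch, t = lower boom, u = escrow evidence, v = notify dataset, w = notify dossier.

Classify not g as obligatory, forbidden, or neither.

Neither

Premise 4 is O(r -> not g), but O(r) is not derivable from the premises, so it does not yield O(not g).
No premise or chain of K-axiom applications forces O(not g), and none forces O(g). So not g is neither obligatory nor forbidden under these norms.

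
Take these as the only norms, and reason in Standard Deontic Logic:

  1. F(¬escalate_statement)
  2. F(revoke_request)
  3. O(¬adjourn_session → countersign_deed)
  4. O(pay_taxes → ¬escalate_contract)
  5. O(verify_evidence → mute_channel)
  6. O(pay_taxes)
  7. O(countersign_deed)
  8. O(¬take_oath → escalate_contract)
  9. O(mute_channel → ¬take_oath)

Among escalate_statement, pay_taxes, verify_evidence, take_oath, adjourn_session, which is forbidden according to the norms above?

verify_evidence

From premise 6 we have O(pay_taxes).
With premise 4, O(pay_taxes → ¬escalate_contract), the K-axiom yields O(¬escalate_contract).
The contrapositive of premise 8 (O(¬take_oath → escalate_contract)) is O(¬escalate_contract → take_oath), and O(¬escalate_contract) is already established, so O(take_oath).
The contrapositive of premise 9 (O(mute_channel → ¬take_oath)) is O(take_oath → ¬mute_channel), and O(take_oath) is already established, so O(¬mute_channel).
Premise 5, O(verify_evidence → mute_channel), contraposes to O(¬mute_channel → ¬verify_evidence); with O(¬mute_channel) we get O(¬verify_evidence).
So O(¬verify_evidence) holds, i.e. verify_evidence is forbidden. None of the other listed options is forbidden under the premises.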